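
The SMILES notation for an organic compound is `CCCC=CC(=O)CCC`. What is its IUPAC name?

non-5-en-4-one

The longest chain bearing the carbonyl and the multiple bond is 9 carbons long (nonane).
The highest-priority functional group is a ketone (C=O on an internal carbon), so the name ends in -one.
The chain contains a C=C double bond, so the unsaturation ending is -ene.
Number the chain so that numbering from this end puts the carbonyl group at C-4 rather than C-6.
That gives the carbonyl at C-4; the double bond between C-5 and C-6.
The name is non-5-en-4-one.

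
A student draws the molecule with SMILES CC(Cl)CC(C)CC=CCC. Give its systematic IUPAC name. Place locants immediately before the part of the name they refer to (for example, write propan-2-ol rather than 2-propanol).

8-chloro-6-methylnon-3-ene

The longest carbon chain that includes the multiple bond has 9 carbons, so the parent hydride is nonane.
A C=C double bond in the chain gives the infix -ene-.
Number the chain so that numbering from this end puts the double bond at C-3 rather than C-6.
This places the double bond between C-3 and C-4; a chloro group at C-8; a methyl group at C-6.
The substituents are ordered alphabetically, ignoring any di-/tri- multipliers.
Putting it together: 8-chloro-6-methylnon-3-ene.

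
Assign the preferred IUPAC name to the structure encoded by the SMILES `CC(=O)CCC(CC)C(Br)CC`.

6-bromo-5-ethyloctan-2-one

Counting along the main chain through the carbonyl gives 8 carbons: the parent is octane.
The principal characteristic group is a ketone (C=O on an internal carbon), named with the suffix -one.
The numbering direction is chosen so that numbering from this end puts the carbonyl group at C-2 rather than C-7.
This places the carbonyl at C-2; a bromo group at C-6; an ethyl group at C-5.
Substituent prefixes are cited in alphabetical order (multiplying prefixes like di-/tri- are ignored for ordering).
Assembling the pieces gives 6-bromo-5-ethyloctan-2-one.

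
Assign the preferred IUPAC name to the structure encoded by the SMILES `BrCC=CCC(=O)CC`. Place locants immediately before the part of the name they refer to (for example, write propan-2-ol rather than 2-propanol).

The longest carbon chain that includes the carbonyl and the multiple bond has 7 carbons, so the parent hydride is heptane.
The highest-priority functional group is a ketone (C=O on an internal carbon), so the name ends in -one.
There is one C=C double bond, indicated by the ending -ene.
Choose the numbering such that numbering from this end puts the carbonyl group at C-3 rather than C-5.
That gives the carbonyl at C-3; the double bond between C-5 and C-6; a bromo group at C-7.
Putting it together: 7-bromohept-5-en-3-one.

7-bromohept-5-en-3-one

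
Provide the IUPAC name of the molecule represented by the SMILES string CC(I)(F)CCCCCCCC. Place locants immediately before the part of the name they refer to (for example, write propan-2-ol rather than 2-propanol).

The longest carbon chain is 10 atoms: the parent is decane.
Choose the numbering such that the substituent locant set {2,2} is lower than {9,9} at the first point of difference.
With this numbering: a fluoro group at C-2; an iodo group at C-2.
Prefixes are listed alphabetically: fluoro, iodo.
The name is 2-fluoro-2-iododecane.

2-fluoro-2-iododecane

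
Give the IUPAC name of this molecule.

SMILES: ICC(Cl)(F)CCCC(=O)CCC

The longest chain bearing the carbonyl is 9 carbons long (nonane).
The principal characteristic group is a ketone (C=O on an internal carbon), named with the suffix -one.
The numbering direction is chosen so that numbering from this end puts the carbonyl group at C-4 rather than C-6.
That gives the carbonyl at C-4; a chloro group at C-8; a fluoro group at C-8; an iodo group at C-9.
The substituents are ordered alphabetically, ignoring any di-/tri- multipliers.
The name is 8-chloro-8-fluoro-9-iodononan-4-one.

8-chloro-8-fluoro-9-iodononan-4-one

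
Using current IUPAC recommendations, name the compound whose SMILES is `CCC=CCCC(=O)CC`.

non-6-en-3-one

The longest chain bearing the carbonyl and the multiple bond is 9 carbons long (nonane).
The highest-priority functional group is a ketone (C=O on an internal carbon), so the name ends in -one.
A C=C double bond in the chain gives the infix -ene-.
Choose the numbering such that numbering from this end puts the carbonyl group at C-3 rather than C-7.
That gives the carbonyl at C-3; the double bond between C-6 and C-7.
Assembling the pieces gives non-6-en-3-one.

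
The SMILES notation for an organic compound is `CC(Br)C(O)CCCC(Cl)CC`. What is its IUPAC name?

The longest chain bearing the –OH group is 9 carbons long (nonane).
An alcohol (–OH) is the principal characteristic group, giving the suffix -ol.
The numbering direction is chosen so that numbering from this end puts the hydroxyl group at C-3 rather than C-7.
With this numbering: the hydroxyl at C-3; a bromo group at C-2; a chloro group at C-7.
The substituents are ordered alphabetically, ignoring any di-/tri- multipliers.
Putting it together: 2-bromo-7-chlorononan-3-ol.

2-bromo-7-chlorononan-3-ol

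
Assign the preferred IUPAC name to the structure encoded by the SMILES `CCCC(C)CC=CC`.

5-methyloct-2-ene

Counting along the main chain through the multiple bond gives 8 carbons: the parent is octane.
The chain contains a C=C double bond, so the unsaturation ending is -ene.
The numbering direction is chosen so that numbering from this end puts the double bond at C-2 rather than C-6.
This places the double bond between C-2 and C-3; a methyl group at C-5.
Putting it together: 5-methyloct-2-ene.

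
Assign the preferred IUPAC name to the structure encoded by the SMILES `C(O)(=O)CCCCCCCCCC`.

undecanoic acid

Counting along the main chain through the –COOH group gives 11 carbons: the parent is undecane.
A carboxylic acid (terminal –COOH) is the principal characteristic group, giving the suffix -oic acid.
The numbering direction is chosen so that the carboxylic acid carbon is C-1 by definition.
The name is undecanoic acid.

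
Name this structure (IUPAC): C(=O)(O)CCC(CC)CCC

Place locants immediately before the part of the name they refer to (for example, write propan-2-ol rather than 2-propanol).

4-ethylheptanoic acid

Counting along the main chain through the –COOH group gives 7 carbons: the parent is heptane.
The highest-priority functional group is a carboxylic acid (terminal –COOH), so the name ends in -oic acid.
The numbering direction is chosen so that the carboxylic acid carbon is C-1 by definition.
With this numbering: an ethyl group at C-4.
Putting it together: 4-ethylheptanoic acid.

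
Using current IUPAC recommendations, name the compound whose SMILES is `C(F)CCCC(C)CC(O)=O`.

The longest carbon chain that includes the –COOH group has 7 carbons, so the parent hydride is heptane.
The principal characteristic group is a carboxylic acid (terminal –COOH), named with the suffix -oic acid.
The numbering direction is chosen so that the carboxylic acid carbon is C-1 by definition.
That gives a fluoro group at C-7; a methyl group at C-3.
Prefixes are listed alphabetically: fluoro, methyl.
Putting it together: 7-fluoro-3-methylheptanoic acid.

7-fluoro-3-methylheptanoic acid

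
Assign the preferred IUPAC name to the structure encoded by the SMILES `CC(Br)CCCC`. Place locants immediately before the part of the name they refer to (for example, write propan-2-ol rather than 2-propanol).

2-bromohexane

The longest carbon chain is 6 atoms: the parent is hexane.
Choose the numbering such that the substituent locant set {2} is lower than {5} at the first point of difference.
This places a bromo group at C-2.
The name is 2-bromohexane.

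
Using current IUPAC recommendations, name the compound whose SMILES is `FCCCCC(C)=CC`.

Counting along the main chain through the multiple bond gives 7 carbons: the parent is heptane.
The chain contains a C=C double bond, so the unsaturation ending is -ene.
Number the chain so that numbering from this end puts the double bond at C-2 rather than C-5.
That gives the double bond between C-2 and C-3; a fluoro group at C-7; a methyl group at C-3.
Prefixes are listed alphabetically: fluoro, methyl.
Putting it together: 7-fluoro-3-methylhept-2-ene.

7-fluoro-3-methylhept-2-ene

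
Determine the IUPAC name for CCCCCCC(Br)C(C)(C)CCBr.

The longest continuous carbon chain has 10 atoms, so the parent hydride is decane.
The numbering direction is chosen so that the substituent locant set {1,3,3,4} is lower than {7,8,8,10} at the first point of difference.
That gives bromo groups at C-1 and C-4; two methyl groups at C-3.
Prefixes are listed alphabetically: bromo, methyl.
Putting it together: 1,4-dibromo-3,3-dimethyldecane.

1,4-dibromo-3,3-dimethyldecane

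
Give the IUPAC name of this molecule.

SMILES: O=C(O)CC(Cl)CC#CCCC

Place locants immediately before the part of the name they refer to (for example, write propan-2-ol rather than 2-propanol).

The longest carbon chain that includes the –COOH group and the multiple bond has 9 carbons, so the parent hydride is nonane.
A carboxylic acid (terminal –COOH) is the principal characteristic group, giving the suffix -oic acid.
The chain contains a C≡C triple bond, so the unsaturation ending is -yne.
Number the chain so that the carboxylic acid carbon is C-1 by definition.
That gives the triple bond between C-5 and C-6; a chloro group at C-3.
Putting it together: 3-chloronon-5-ynoic acid.

3-chloronon-5-ynoic acid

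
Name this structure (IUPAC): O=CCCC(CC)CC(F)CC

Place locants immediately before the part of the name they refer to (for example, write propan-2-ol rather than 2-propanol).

Counting along the main chain through the –CHO group gives 8 carbons: the parent is octane.
The highest-priority functional group is an aldehyde (terminal –CHO), so the name ends in -al.
Choose the numbering such that the aldehyde carbon is C-1 by definition.
This places an ethyl group at C-4; a fluoro group at C-6.
Prefixes are listed alphabetically: ethyl, fluoro.
Assembling the pieces gives 4-ethyl-6-fluorooctanal.

4-ethyl-6-fluorooctanal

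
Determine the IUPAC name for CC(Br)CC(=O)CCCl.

5-bromo-1-chlorohexan-3-one

The longest carbon chain that includes the carbonyl has 6 carbons, so the parent hydride is hexane.
A ketone (C=O on an internal carbon) is the principal characteristic group, giving the suffix -one.
Number the chain so that numbering from this end puts the carbonyl group at C-3 rather than C-4.
That gives the carbonyl at C-3; a bromo group at C-5; a chloro group at C-1.
The substituents are ordered alphabetically, ignoring any di-/tri- multipliers.
Putting it together: 5-bromo-1-chlorohexan-3-one.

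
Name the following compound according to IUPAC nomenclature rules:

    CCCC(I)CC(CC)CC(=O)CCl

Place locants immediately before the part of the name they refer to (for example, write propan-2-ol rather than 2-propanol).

1-chloro-4-ethyl-6-iodononan-2-one

The longest carbon chain that includes the carbonyl has 9 carbons, so the parent hydride is nonane.
The principal characteristic group is a ketone (C=O on an internal carbon), named with the suffix -one.
Choose the numbering such that numbering from this end puts the carbonyl group at C-2 rather than C-8.
With this numbering: the carbonyl at C-2; a chloro group at C-1; an ethyl group at C-4; an iodo group at C-6.
Prefixes are listed alphabetically: chloro, ethyl, iodo.
The name is 1-chloro-4-ethyl-6-iodononan-2-one.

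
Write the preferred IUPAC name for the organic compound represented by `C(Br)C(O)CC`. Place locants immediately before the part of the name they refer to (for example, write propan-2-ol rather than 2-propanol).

1-bromobutan-2-ol

The longest carbon chain that includes the –OH group has 4 carbons, so the parent hydride is butane.
An alcohol (–OH) is the principal characteristic group, giving the suffix -ol.
Choose the numbering such that numbering from this end puts the hydroxyl group at C-2 rather than C-3.
That gives the hydroxyl at C-2; a bromo group at C-1.
The name is 1-bromobutan-2-ol.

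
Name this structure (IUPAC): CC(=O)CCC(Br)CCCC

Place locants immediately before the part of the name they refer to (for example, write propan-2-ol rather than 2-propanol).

5-bromononan-2-one

The longest carbon chain that includes the carbonyl has 9 carbons, so the parent hydride is nonane.
A ketone (C=O on an internal carbon) is the principal characteristic group, giving the suffix -one.
Number the chain so that numbering from this end puts the carbonyl group at C-2 rather than C-8.
That gives the carbonyl at C-2; a bromo group at C-5.
Putting it together: 5-bromononan-2-one.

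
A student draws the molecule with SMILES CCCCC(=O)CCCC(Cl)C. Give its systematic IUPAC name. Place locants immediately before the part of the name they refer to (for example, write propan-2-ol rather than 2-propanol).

Counting along the main chain through the carbonyl gives 10 carbons: the parent is decane.
The principal characteristic group is a ketone (C=O on an internal carbon), named with the suffix -one.
Choose the numbering such that numbering from this end puts the carbonyl group at C-5 rather than C-6.
This places the carbonyl at C-5; a chloro group at C-9.
Putting it together: 9-chlorodecan-5-one.

9-chlorodecan-5-one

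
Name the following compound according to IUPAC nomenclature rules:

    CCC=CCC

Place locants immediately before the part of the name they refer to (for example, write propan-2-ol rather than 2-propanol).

Counting along the main chain through the multiple bond gives 6 carbons: the parent is hexane.
A C=C double bond in the chain gives the infix -ene-.
Numbering from either end gives identical locants here.
That gives the double bond between C-3 and C-4.
Putting it together: hex-3-ene.

hex-3-ene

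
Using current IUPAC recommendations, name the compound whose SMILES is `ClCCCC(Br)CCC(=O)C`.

The longest chain bearing the carbonyl is 8 carbons long (octane).
The principal characteristic group is a ketone (C=O on an internal carbon), named with the suffix -one.
The numbering direction is chosen so that numbering from this end puts the carbonyl group at C-2 rather than C-7.
That gives the carbonyl at C-2; a bromo group at C-5; a chloro group at C-8.
Substituent prefixes are cited in alphabetical order (multiplying prefixes like di-/tri- are ignored for ordering).
Putting it together: 5-bromo-8-chlorooctan-2-one.

5-bromo-8-chlorooctan-2-one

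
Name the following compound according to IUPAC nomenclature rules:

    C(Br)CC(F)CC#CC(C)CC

Counting along the main chain through the multiple bond gives 9 carbons: the parent is nonane.
The chain contains a C≡C triple bond, so the unsaturation ending is -yne.
Choose the numbering such that numbering from this end puts the triple bond at C-4 rather than C-5.
This places the triple bond between C-4 and C-5; a bromo group at C-9; a fluoro group at C-7; a methyl group at C-3.
Prefixes are listed alphabetically: bromo, fluoro, methyl.
The name is 9-bromo-7-fluoro-3-methylnon-4-yne.

9-bromo-7-fluoro-3-methylnon-4-yne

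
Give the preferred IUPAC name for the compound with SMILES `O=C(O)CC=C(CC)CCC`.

4-ethylhept-3-enoic acid

Counting along the main chain through the –COOH group and the multiple bond gives 7 carbons: the parent is heptane.
The principal characteristic group is a carboxylic acid (terminal –COOH), named with the suffix -oic acid.
A C=C double bond in the chain gives the infix -ene-.
The numbering direction is chosen so that the carboxylic acid carbon is C-1 by definition.
With this numbering: the double bond between C-3 and C-4; an ethyl group at C-4.
Assembling the pieces gives 4-ethylhept-3-enoic acid.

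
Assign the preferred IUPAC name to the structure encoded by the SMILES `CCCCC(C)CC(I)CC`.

3-iodo-5-methylnonane

The longest continuous carbon chain has 9 atoms, so the parent hydride is nonane.
The numbering direction is chosen so that the substituent locant set {3,5} is lower than {5,7} at the first point of difference.
That gives an iodo group at C-3; a methyl group at C-5.
Prefixes are listed alphabetically: iodo, methyl.
Assembling the pieces gives 3-iodo-5-methylnonane.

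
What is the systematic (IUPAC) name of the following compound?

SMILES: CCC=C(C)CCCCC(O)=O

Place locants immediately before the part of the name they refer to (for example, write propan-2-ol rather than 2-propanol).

6-methylnon-6-enoic acid

The longest carbon chain that includes the –COOH group and the multiple bond has 9 carbons, so the parent hydride is nonane.
The principal characteristic group is a carboxylic acid (terminal –COOH), named with the suffix -oic acid.
There is one C=C double bond, indicated by the ending -ene.
Number the chain so that the carboxylic acid carbon is C-1 by definition.
This places the double bond between C-6 and C-7; a methyl group at C-6.
The name is 6-methylnon-6-enoic acid.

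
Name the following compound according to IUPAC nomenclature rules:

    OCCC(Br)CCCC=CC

Counting along the main chain through the –OH group and the multiple bond gives 9 carbons: the parent is nonane.
The highest-priority functional group is an alcohol (–OH), so the name ends in -ol.
There is one C=C double bond, indicated by the ending -ene.
Choose the numbering such that numbering from this end puts the hydroxyl group at C-1 rather than C-9.
That gives the hydroxyl at C-1; the double bond between C-7 and C-8; a bromo group at C-3.
The name is 3-bromonon-7-en-1-ol.

3-bromonon-7-en-1-ol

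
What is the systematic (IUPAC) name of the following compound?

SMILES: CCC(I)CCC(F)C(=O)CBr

1-bromo-3-fluoro-6-iodooctan-2-one

The longest chain bearing the carbonyl is 8 carbons long (octane).
The principal characteristic group is a ketone (C=O on an internal carbon), named with the suffix -one.
Choose the numbering such that numbering from this end puts the carbonyl group at C-2 rather than C-7.
That gives the carbonyl at C-2; a bromo group at C-1; a fluoro group at C-3; an iodo group at C-6.
Prefixes are listed alphabetically: bromo, fluoro, iodo.
The name is 1-bromo-3-fluoro-6-iodooctan-2-one.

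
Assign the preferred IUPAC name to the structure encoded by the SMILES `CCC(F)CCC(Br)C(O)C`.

Counting along the main chain through the –OH group gives 8 carbons: the parent is octane.
An alcohol (–OH) is the principal characteristic group, giving the suffix -ol.
Choose the numbering such that numbering from this end puts the hydroxyl group at C-2 rather than C-7.
With this numbering: the hydroxyl at C-2; a bromo group at C-3; a fluoro group at C-6.
Prefixes are listed alphabetically: bromo, fluoro.
Assembling the pieces gives 3-bromo-6-fluorooctan-2-ol.

3-bromo-6-fluorooctan-2-ol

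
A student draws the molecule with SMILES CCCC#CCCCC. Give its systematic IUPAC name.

The longest carbon chain that includes the multiple bond has 9 carbons, so the parent hydride is nonane.
There is one C≡C triple bond, indicated by the ending -yne.
Number the chain so that numbering from this end puts the triple bond at C-4 rather than C-5.
That gives the triple bond between C-4 and C-5.
Assembling the pieces gives non-4-yne.

non-4-yne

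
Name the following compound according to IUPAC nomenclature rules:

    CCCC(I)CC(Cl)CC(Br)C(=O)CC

The longest chain bearing the carbonyl is 11 carbons long (undecane).
The highest-priority functional group is a ketone (C=O on an internal carbon), so the name ends in -one.
Number the chain so that numbering from this end puts the carbonyl group at C-3 rather than C-9.
This places the carbonyl at C-3; a bromo group at C-4; a chloro group at C-6; an iodo group at C-8.
Prefixes are listed alphabetically: bromo, chloro, iodo.
Assembling the pieces gives 4-bromo-6-chloro-8-iodoundecan-3-one.

4-bromo-6-chloro-8-iodoundecan-3-one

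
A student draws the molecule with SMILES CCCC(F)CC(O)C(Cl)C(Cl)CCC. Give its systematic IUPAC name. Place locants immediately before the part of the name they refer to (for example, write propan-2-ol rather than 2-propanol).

The longest chain bearing the –OH group is 11 carbons long (undecane).
The principal characteristic group is an alcohol (–OH), named with the suffix -ol.
The numbering direction is chosen so that the substituent locant set {4,5,8} is lower than {4,7,8} at the first point of difference.
This places the hydroxyl at C-6; chloro groups at C-4 and C-5; a fluoro group at C-8.
Prefixes are listed alphabetically: chloro, fluoro.
The name is 4,5-dichloro-8-fluoroundecan-6-ol.

4,5-dichloro-8-fluoroundecan-6-ol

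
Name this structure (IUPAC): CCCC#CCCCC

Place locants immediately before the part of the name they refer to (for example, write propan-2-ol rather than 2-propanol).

non-4-yne

The longest chain bearing the multiple bond is 9 carbons long (nonane).
A C≡C triple bond in the chain gives the infix -yne-.
The numbering direction is chosen so that numbering from this end puts the triple bond at C-4 rather than C-5.
This places the triple bond between C-4 and C-5.
Putting it together: non-4-yne.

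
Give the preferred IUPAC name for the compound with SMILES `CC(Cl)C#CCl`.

The longest carbon chain that includes the multiple bond has 4 carbons, so the parent hydride is butane.
There is one C≡C triple bond, indicated by the ending -yne.
The numbering direction is chosen so that numbering from this end puts the triple bond at C-1 rather than C-3.
With this numbering: the triple bond between C-1 and C-2; chloro groups at C-1 and C-3.
Putting it together: 1,3-dichlorobut-1-yne.

1,3-dichlorobut-1-yne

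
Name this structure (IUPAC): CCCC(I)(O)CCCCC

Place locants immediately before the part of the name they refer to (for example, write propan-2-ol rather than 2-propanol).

The longest chain bearing the –OH group is 9 carbons long (nonane).
The principal characteristic group is an alcohol (–OH), named with the suffix -ol.
Choose the numbering such that numbering from this end puts the hydroxyl group at C-4 rather than C-6.
With this numbering: the hydroxyl at C-4; an iodo group at C-4.
Assembling the pieces gives 4-iodononan-4-ol.

4-iodononan-4-ol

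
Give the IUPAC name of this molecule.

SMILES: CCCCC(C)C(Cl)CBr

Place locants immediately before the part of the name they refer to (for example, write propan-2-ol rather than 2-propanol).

The parent chain contains 7 carbons (heptane).
Number the chain so that the substituent locant set {1,2,3} is lower than {5,6,7} at the first point of difference.
With this numbering: a bromo group at C-1; a chloro group at C-2; a methyl group at C-3.
Prefixes are listed alphabetically: bromo, chloro, methyl.
Assembling the pieces gives 1-bromo-2-chloro-3-methylheptane.

1-bromo-2-chloro-3-methylheptane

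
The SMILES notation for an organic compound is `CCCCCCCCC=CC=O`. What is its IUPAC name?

Counting along the main chain through the –CHO group and the multiple bond gives 11 carbons: the parent is undecane.
An aldehyde (terminal –CHO) is the principal characteristic group, giving the suffix -al.
A C=C double bond in the chain gives the infix -ene-.
Choose the numbering such that the aldehyde carbon is C-1 by definition.
This places the double bond between C-2 and C-3.
Assembling the pieces gives undec-2-enal.

undec-2-enal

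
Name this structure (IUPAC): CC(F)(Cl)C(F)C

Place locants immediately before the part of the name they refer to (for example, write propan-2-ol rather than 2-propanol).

2-chloro-2,3-difluorobutane

The longest continuous carbon chain has 4 atoms, so the parent hydride is butane.
The numbering direction is chosen so that the substituent locant set {2,2,3} is lower than {2,3,3} at the first point of difference.
That gives a chloro group at C-2; fluoro groups at C-2 and C-3.
The substituents are ordered alphabetically, ignoring any di-/tri- multipliers.
Assembling the pieces gives 2-chloro-2,3-difluorobutane.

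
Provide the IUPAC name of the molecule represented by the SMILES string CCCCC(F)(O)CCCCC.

The longest chain bearing the –OH group is 10 carbons long (decane).
An alcohol (–OH) is the principal characteristic group, giving the suffix -ol.
Number the chain so that numbering from this end puts the hydroxyl group at C-5 rather than C-6.
With this numbering: the hydroxyl at C-5; a fluoro group at C-5.
Assembling the pieces gives 5-fluorodecan-5-ol.

5-fluorodecan-5-ol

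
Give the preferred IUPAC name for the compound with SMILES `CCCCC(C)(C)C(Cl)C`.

2-chloro-3,3-dimethylheptane

The longest continuous carbon chain has 7 atoms, so the parent hydride is heptane.
Number the chain so that the substituent locant set {2,3,3} is lower than {5,5,6} at the first point of difference.
With this numbering: a chloro group at C-2; two methyl groups at C-3.
Prefixes are listed alphabetically: chloro, methyl.
Putting it together: 2-chloro-3,3-dimethylheptane.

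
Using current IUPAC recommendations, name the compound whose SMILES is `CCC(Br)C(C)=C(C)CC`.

Counting along the main chain through the multiple bond gives 7 carbons: the parent is heptane.
The chain contains a C=C double bond, so the unsaturation ending is -ene.
Choose the numbering such that numbering from this end puts the double bond at C-3 rather than C-4.
That gives the double bond between C-3 and C-4; a bromo group at C-5; methyl groups at C-3 and C-4.
The substituents are ordered alphabetically, ignoring any di-/tri- multipliers.
Assembling the pieces gives 5-bromo-3,4-dimethylhept-3-ene.

5-bromo-3,4-dimethylhept-3-ene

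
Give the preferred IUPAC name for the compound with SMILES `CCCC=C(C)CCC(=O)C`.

The longest carbon chain that includes the carbonyl and the multiple bond has 9 carbons, so the parent hydride is nonane.
A ketone (C=O on an internal carbon) is the principal characteristic group, giving the suffix -one.
A C=C double bond in the chain gives the infix -ene-.
Number the chain so that numbering from this end puts the carbonyl group at C-2 rather than C-8.
With this numbering: the carbonyl at C-2; the double bond between C-5 and C-6; a methyl group at C-5.
The name is 5-methylnon-5-en-2-one.

5-methylnon-5-en-2-one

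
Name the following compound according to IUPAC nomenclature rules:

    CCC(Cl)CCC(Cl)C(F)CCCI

5,8-dichloro-4-fluoro-1-iododecane

The longest carbon chain is 10 atoms: the parent is decane.
Number the chain so that the substituent locant set {1,4,5,8} is lower than {3,6,7,10} at the first point of difference.
With this numbering: chloro groups at C-5 and C-8; a fluoro group at C-4; an iodo group at C-1.
The substituents are ordered alphabetically, ignoring any di-/tri- multipliers.
The name is 5,8-dichloro-4-fluoro-1-iododecane.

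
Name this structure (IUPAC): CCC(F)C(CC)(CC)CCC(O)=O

The longest chain bearing the –COOH group is 7 carbons long (heptane).
A carboxylic acid (terminal –COOH) is the principal characteristic group, giving the suffix -oic acid.
The numbering direction is chosen so that the carboxylic acid carbon is C-1 by definition.
With this numbering: two ethyl groups at C-4; a fluoro group at C-5.
The substituents are ordered alphabetically, ignoring any di-/tri- multipliers.
Putting it together: 4,4-diethyl-5-fluoroheptanoic acid.

4,4-diethyl-5-fluoroheptanoic acid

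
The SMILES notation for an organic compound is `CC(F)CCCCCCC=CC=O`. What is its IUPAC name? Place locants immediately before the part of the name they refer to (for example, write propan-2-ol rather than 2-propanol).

Counting along the main chain through the –CHO group and the multiple bond gives 11 carbons: the parent is undecane.
An aldehyde (terminal –CHO) is the principal characteristic group, giving the suffix -al.
The chain contains a C=C double bond, so the unsaturation ending is -ene.
Number the chain so that the aldehyde carbon is C-1 by definition.
That gives the double bond between C-2 and C-3; a fluoro group at C-10.
Putting it together: 10-fluoroundec-2-enal.

10-fluoroundec-2-enal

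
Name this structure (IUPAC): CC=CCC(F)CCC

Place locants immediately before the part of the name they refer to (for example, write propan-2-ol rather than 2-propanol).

The longest carbon chain that includes the multiple bond has 8 carbons, so the parent hydride is octane.
A C=C double bond in the chain gives the infix -ene-.
Choose the numbering such that numbering from this end puts the double bond at C-2 rather than C-6.
That gives the double bond between C-2 and C-3; a fluoro group at C-5.
Assembling the pieces gives 5-fluorooct-2-ene.

5-fluorooct-2-ene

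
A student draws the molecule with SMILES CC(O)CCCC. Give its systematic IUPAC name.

hexan-2-ol

The longest chain bearing the –OH group is 6 carbons long (hexane).
The principal characteristic group is an alcohol (–OH), named with the suffix -ol.
The numbering direction is chosen so that numbering from this end puts the hydroxyl group at C-2 rather than C-5.
That gives the hydroxyl at C-2.
The name is hexan-2-ol.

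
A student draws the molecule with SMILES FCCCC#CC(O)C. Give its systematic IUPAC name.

The longest carbon chain that includes the –OH group and the multiple bond has 7 carbons, so the parent hydride is heptane.
An alcohol (–OH) is the principal characteristic group, giving the suffix -ol.
The chain contains a C≡C triple bond, so the unsaturation ending is -yne.
Choose the numbering such that numbering from this end puts the hydroxyl group at C-2 rather than C-6.
With this numbering: the hydroxyl at C-2; the triple bond between C-3 and C-4; a fluoro group at C-7.
Assembling the pieces gives 7-fluorohept-3-yn-2-ol.

7-fluorohept-3-yn-2-ol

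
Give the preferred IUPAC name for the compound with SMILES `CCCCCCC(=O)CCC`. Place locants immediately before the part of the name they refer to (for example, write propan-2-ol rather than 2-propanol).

The longest carbon chain that includes the carbonyl has 10 carbons, so the parent hydride is decane.
A ketone (C=O on an internal carbon) is the principal characteristic group, giving the suffix -one.
Number the chain so that numbering from this end puts the carbonyl group at C-4 rather than C-7.
With this numbering: the carbonyl at C-4.
Assembling the pieces gives decan-4-one.

decan-4-one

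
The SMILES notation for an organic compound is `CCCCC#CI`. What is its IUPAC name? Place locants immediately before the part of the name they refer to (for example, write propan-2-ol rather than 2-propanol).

1-iodohex-1-yne

The longest carbon chain that includes the multiple bond has 6 carbons, so the parent hydride is hexane.
A C≡C triple bond in the chain gives the infix -yne-.
Choose the numbering such that numbering from this end puts the triple bond at C-1 rather than C-5.
This places the triple bond between C-1 and C-2; an iodo group at C-1.
The name is 1-iodohex-1-yne.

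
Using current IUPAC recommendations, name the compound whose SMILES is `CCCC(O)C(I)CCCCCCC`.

Counting along the main chain through the –OH group gives 12 carbons: the parent is dodecane.
The principal characteristic group is an alcohol (–OH), named with the suffix -ol.
Choose the numbering such that numbering from this end puts the hydroxyl group at C-4 rather than C-9.
This places the hydroxyl at C-4; an iodo group at C-5.
The name is 5-iodododecan-4-ol.

5-iodododecan-4-ol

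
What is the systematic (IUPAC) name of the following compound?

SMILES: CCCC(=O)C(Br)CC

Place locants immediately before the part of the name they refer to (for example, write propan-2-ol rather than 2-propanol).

The longest carbon chain that includes the carbonyl has 7 carbons, so the parent hydride is heptane.
A ketone (C=O on an internal carbon) is the principal characteristic group, giving the suffix -one.
Number the chain so that the substituent locant set {3} is lower than {5} at the first point of difference.
With this numbering: the carbonyl at C-4; a bromo group at C-3.
The name is 3-bromoheptan-4-one.

3-bromoheptan-4-one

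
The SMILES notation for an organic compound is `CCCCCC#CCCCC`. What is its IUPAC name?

undec-5-yne

Counting along the main chain through the multiple bond gives 11 carbons: the parent is undecane.
The chain contains a C≡C triple bond, so the unsaturation ending is -yne.
Choose the numbering such that numbering from this end puts the triple bond at C-5 rather than C-6.
That gives the triple bond between C-5 and C-6.
Assembling the pieces gives undec-5-yne.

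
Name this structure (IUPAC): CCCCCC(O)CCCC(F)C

The longest chain bearing the –OH group is 11 carbons long (undecane).
The highest-priority functional group is an alcohol (–OH), so the name ends in -ol.
Choose the numbering such that the substituent locant set {2} is lower than {10} at the first point of difference.
With this numbering: the hydroxyl at C-6; a fluoro group at C-2.
The name is 2-fluoroundecan-6-ol.

2-fluoroundecan-6-ol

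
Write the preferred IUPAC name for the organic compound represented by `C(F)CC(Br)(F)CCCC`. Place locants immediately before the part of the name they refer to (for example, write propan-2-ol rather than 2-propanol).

3-bromo-1,3-difluoroheptane

The parent chain contains 7 carbons (heptane).
Number the chain so that the substituent locant set {1,3,3} is lower than {5,5,7} at the first point of difference.
That gives a bromo group at C-3; fluoro groups at C-1 and C-3.
Substituent prefixes are cited in alphabetical order (multiplying prefixes like di-/tri- are ignored for ordering).
Assembling the pieces gives 3-bromo-1,3-difluoroheptane.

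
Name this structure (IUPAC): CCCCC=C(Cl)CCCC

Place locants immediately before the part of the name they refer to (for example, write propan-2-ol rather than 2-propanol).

5-chlorodec-5-ene

Counting along the main chain through the multiple bond gives 10 carbons: the parent is decane.
A C=C double bond in the chain gives the infix -ene-.
The numbering direction is chosen so that the substituent locant set {5} is lower than {6} at the first point of difference.
That gives the double bond between C-5 and C-6; a chloro group at C-5.
Putting it together: 5-chlorodec-5-ene.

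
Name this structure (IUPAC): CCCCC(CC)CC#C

Counting along the main chain through the multiple bond gives 8 carbons: the parent is octane.
The chain contains a C≡C triple bond, so the unsaturation ending is -yne.
Number the chain so that numbering from this end puts the triple bond at C-1 rather than C-7.
That gives the triple bond between C-1 and C-2; an ethyl group at C-4.
The name is 4-ethyloct-1-yne.

4-ethyloct-1-yne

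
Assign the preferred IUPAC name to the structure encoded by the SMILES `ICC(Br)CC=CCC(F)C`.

2-bromo-7-fluoro-1-iodooct-4-ene

The longest carbon chain that includes the multiple bond has 8 carbons, so the parent hydride is octane.
There is one C=C double bond, indicated by the ending -ene.
Choose the numbering such that the substituent locant set {1,2,7} is lower than {2,7,8} at the first point of difference.
This places the double bond between C-4 and C-5; a bromo group at C-2; a fluoro group at C-7; an iodo group at C-1.
The substituents are ordered alphabetically, ignoring any di-/tri- multipliers.
Assembling the pieces gives 2-bromo-7-fluoro-1-iodooct-4-ene.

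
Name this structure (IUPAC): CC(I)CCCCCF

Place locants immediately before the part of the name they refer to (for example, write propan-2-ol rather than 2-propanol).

The longest continuous carbon chain has 7 atoms, so the parent hydride is heptane.
Choose the numbering such that the substituent locant set {1,6} is lower than {2,7} at the first point of difference.
With this numbering: a fluoro group at C-1; an iodo group at C-6.
Prefixes are listed alphabetically: fluoro, iodo.
The name is 1-fluoro-6-iodoheptane.

1-fluoro-6-iodoheptane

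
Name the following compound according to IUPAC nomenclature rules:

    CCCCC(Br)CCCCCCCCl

The longest continuous carbon chain has 12 atoms, so the parent hydride is dodecane.
The numbering direction is chosen so that the substituent locant set {1,8} is lower than {5,12} at the first point of difference.
With this numbering: a bromo group at C-8; a chloro group at C-1.
Substituent prefixes are cited in alphabetical order (multiplying prefixes like di-/tri- are ignored for ordering).
Assembling the pieces gives 8-bromo-1-chlorododecane.

8-bromo-1-chlorododecane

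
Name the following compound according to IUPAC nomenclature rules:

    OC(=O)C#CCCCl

The longest chain bearing the –COOH group and the multiple bond is 5 carbons long (pentane).
A carboxylic acid (terminal –COOH) is the principal characteristic group, giving the suffix -oic acid.
A C≡C triple bond in the chain gives the infix -yne-.
Number the chain so that the carboxylic acid carbon is C-1 by definition.
That gives the triple bond between C-2 and C-3; a chloro group at C-5.
Assembling the pieces gives 5-chloropent-2-ynoic acid.

5-chloropent-2-ynoic acid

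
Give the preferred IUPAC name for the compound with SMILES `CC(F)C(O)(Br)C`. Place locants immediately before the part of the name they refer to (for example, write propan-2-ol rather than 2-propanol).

Counting along the main chain through the –OH group gives 4 carbons: the parent is butane.
The principal characteristic group is an alcohol (–OH), named with the suffix -ol.
The numbering direction is chosen so that numbering from this end puts the hydroxyl group at C-2 rather than C-3.
That gives the hydroxyl at C-2; a bromo group at C-2; a fluoro group at C-3.
The substituents are ordered alphabetically, ignoring any di-/tri- multipliers.
Putting it together: 2-bromo-3-fluorobutan-2-ol.

2-bromo-3-fluorobutan-2-ol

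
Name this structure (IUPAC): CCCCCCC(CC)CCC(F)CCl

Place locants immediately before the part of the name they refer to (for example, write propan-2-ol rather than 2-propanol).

The parent chain contains 11 carbons (undecane).
The numbering direction is chosen so that the substituent locant set {1,2,5} is lower than {7,10,11} at the first point of difference.
That gives a chloro group at C-1; an ethyl group at C-5; a fluoro group at C-2.
Substituent prefixes are cited in alphabetical order (multiplying prefixes like di-/tri- are ignored for ordering).
Putting it together: 1-chloro-5-ethyl-2-fluoroundecane.

1-chloro-5-ethyl-2-fluoroundecane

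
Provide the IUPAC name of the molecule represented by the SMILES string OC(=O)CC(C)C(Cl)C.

4-chloro-3-methylpentanoic acid

The longest chain bearing the –COOH group is 5 carbons long (pentane).
A carboxylic acid (terminal –COOH) is the principal characteristic group, giving the suffix -oic acid.
Choose the numbering such that the carboxylic acid carbon is C-1 by definition.
With this numbering: a chloro group at C-4; a methyl group at C-3.
Substituent prefixes are cited in alphabetical order (multiplying prefixes like di-/tri- are ignored for ordering).
The name is 4-chloro-3-methylpentanoic acid.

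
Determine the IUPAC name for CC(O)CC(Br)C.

4-bromopentan-2-ol

Counting along the main chain through the –OH group gives 5 carbons: the parent is pentane.
The principal characteristic group is an alcohol (–OH), named with the suffix -ol.
The numbering direction is chosen so that numbering from this end puts the hydroxyl group at C-2 rather than C-4.
That gives the hydroxyl at C-2; a bromo group at C-4.
The name is 4-bromopentan-2-ol.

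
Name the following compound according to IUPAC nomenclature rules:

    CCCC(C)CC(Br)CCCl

The longest continuous carbon chain has 8 atoms, so the parent hydride is octane.
Number the chain so that the substituent locant set {1,3,5} is lower than {4,6,8} at the first point of difference.
This places a bromo group at C-3; a chloro group at C-1; a methyl group at C-5.
Substituent prefixes are cited in alphabetical order (multiplying prefixes like di-/tri- are ignored for ordering).
Putting it together: 3-bromo-1-chloro-5-methyloctane.

3-bromo-1-chloro-5-methyloctane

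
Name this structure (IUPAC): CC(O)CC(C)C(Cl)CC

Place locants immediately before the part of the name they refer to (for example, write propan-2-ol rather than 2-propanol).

The longest chain bearing the –OH group is 7 carbons long (heptane).
The highest-priority functional group is an alcohol (–OH), so the name ends in -ol.
Number the chain so that numbering from this end puts the hydroxyl group at C-2 rather than C-6.
That gives the hydroxyl at C-2; a chloro group at C-5; a methyl group at C-4.
Prefixes are listed alphabetically: chloro, methyl.
Putting it together: 5-chloro-4-methylheptan-2-ol.

5-chloro-4-methylheptan-2-ol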